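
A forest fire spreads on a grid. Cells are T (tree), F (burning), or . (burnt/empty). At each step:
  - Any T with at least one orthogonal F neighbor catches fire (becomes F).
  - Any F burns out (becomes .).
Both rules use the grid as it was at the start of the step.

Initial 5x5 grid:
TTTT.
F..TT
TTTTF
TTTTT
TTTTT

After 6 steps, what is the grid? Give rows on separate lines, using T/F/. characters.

Step 1: 5 trees catch fire, 2 burn out
  FTTT.
  ...TF
  FTTF.
  TTTTF
  TTTTT
Step 2: 7 trees catch fire, 5 burn out
  .FTT.
  ...F.
  .FF..
  FTTF.
  TTTTF
Step 3: 6 trees catch fire, 7 burn out
  ..FF.
  .....
  .....
  .FF..
  FTTF.
Step 4: 2 trees catch fire, 6 burn out
  .....
  .....
  .....
  .....
  .FF..
Step 5: 0 trees catch fire, 2 burn out
  .....
  .....
  .....
  .....
  .....
Step 6: 0 trees catch fire, 0 burn out
  .....
  .....
  .....
  .....
  .....

.....
.....
.....
.....
.....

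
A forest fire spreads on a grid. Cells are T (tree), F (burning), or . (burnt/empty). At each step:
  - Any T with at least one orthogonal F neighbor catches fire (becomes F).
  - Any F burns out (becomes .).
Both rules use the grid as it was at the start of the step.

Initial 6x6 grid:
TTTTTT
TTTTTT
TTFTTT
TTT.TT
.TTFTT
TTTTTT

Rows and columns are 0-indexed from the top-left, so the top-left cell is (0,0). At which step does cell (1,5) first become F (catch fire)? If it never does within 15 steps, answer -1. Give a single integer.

Step 1: cell (1,5)='T' (+7 fires, +2 burnt)
Step 2: cell (1,5)='T' (+11 fires, +7 burnt)
Step 3: cell (1,5)='T' (+9 fires, +11 burnt)
Step 4: cell (1,5)='F' (+4 fires, +9 burnt)
  -> target ignites at step 4
Step 5: cell (1,5)='.' (+1 fires, +4 burnt)
Step 6: cell (1,5)='.' (+0 fires, +1 burnt)
  fire out at step 6

4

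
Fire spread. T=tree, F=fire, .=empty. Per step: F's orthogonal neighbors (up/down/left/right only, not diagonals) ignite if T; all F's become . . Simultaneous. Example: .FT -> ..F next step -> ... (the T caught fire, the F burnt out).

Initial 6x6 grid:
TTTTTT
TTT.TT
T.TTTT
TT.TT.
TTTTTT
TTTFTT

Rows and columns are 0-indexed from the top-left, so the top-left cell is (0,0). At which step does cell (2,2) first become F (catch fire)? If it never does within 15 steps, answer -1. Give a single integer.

Step 1: cell (2,2)='T' (+3 fires, +1 burnt)
Step 2: cell (2,2)='T' (+5 fires, +3 burnt)
Step 3: cell (2,2)='T' (+5 fires, +5 burnt)
Step 4: cell (2,2)='F' (+4 fires, +5 burnt)
  -> target ignites at step 4
Step 5: cell (2,2)='.' (+4 fires, +4 burnt)
Step 6: cell (2,2)='.' (+5 fires, +4 burnt)
Step 7: cell (2,2)='.' (+4 fires, +5 burnt)
Step 8: cell (2,2)='.' (+1 fires, +4 burnt)
Step 9: cell (2,2)='.' (+0 fires, +1 burnt)
  fire out at step 9

4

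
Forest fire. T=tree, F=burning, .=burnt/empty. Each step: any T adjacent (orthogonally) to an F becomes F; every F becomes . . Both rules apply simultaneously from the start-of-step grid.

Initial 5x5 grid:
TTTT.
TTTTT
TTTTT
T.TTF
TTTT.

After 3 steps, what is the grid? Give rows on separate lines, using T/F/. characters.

Step 1: 2 trees catch fire, 1 burn out
  TTTT.
  TTTTT
  TTTTF
  T.TF.
  TTTT.
Step 2: 4 trees catch fire, 2 burn out
  TTTT.
  TTTTF
  TTTF.
  T.F..
  TTTF.
Step 3: 3 trees catch fire, 4 burn out
  TTTT.
  TTTF.
  TTF..
  T....
  TTF..

TTTT.
TTTF.
TTF..
T....
TTF..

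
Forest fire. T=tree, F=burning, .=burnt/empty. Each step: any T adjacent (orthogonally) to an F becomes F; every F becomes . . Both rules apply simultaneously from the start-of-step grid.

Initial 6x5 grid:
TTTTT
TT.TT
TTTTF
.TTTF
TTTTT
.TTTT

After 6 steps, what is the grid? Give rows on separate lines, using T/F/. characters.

Step 1: 4 trees catch fire, 2 burn out
  TTTTT
  TT.TF
  TTTF.
  .TTF.
  TTTTF
  .TTTT
Step 2: 6 trees catch fire, 4 burn out
  TTTTF
  TT.F.
  TTF..
  .TF..
  TTTF.
  .TTTF
Step 3: 5 trees catch fire, 6 burn out
  TTTF.
  TT...
  TF...
  .F...
  TTF..
  .TTF.
Step 4: 5 trees catch fire, 5 burn out
  TTF..
  TF...
  F....
  .....
  TF...
  .TF..
Step 5: 4 trees catch fire, 5 burn out
  TF...
  F....
  .....
  .....
  F....
  .F...
Step 6: 1 trees catch fire, 4 burn out
  F....
  .....
  .....
  .....
  .....
  .....

F....
.....
.....
.....
.....
.....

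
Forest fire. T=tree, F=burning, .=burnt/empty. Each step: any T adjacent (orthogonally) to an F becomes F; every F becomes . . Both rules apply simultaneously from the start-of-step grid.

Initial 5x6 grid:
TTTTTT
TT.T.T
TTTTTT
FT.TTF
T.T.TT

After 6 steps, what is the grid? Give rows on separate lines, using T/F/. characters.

Step 1: 6 trees catch fire, 2 burn out
  TTTTTT
  TT.T.T
  FTTTTF
  .F.TF.
  F.T.TF
Step 2: 6 trees catch fire, 6 burn out
  TTTTTT
  FT.T.F
  .FTTF.
  ...F..
  ..T.F.
Step 3: 5 trees catch fire, 6 burn out
  FTTTTF
  .F.T..
  ..FF..
  ......
  ..T...
Step 4: 3 trees catch fire, 5 burn out
  .FTTF.
  ...F..
  ......
  ......
  ..T...
Step 5: 2 trees catch fire, 3 burn out
  ..FF..
  ......
  ......
  ......
  ..T...
Step 6: 0 trees catch fire, 2 burn out
  ......
  ......
  ......
  ......
  ..T...

......
......
......
......
..T...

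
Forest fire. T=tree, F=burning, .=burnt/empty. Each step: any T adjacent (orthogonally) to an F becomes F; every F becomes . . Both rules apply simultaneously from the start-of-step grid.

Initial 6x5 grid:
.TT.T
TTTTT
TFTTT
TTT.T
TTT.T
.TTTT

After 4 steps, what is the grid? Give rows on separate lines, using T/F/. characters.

Step 1: 4 trees catch fire, 1 burn out
  .TT.T
  TFTTT
  F.FTT
  TFT.T
  TTT.T
  .TTTT
Step 2: 7 trees catch fire, 4 burn out
  .FT.T
  F.FTT
  ...FT
  F.F.T
  TFT.T
  .TTTT
Step 3: 6 trees catch fire, 7 burn out
  ..F.T
  ...FT
  ....F
  ....T
  F.F.T
  .FTTT
Step 4: 3 trees catch fire, 6 burn out
  ....T
  ....F
  .....
  ....F
  ....T
  ..FTT

....T
....F
.....
....F
....T
..FTT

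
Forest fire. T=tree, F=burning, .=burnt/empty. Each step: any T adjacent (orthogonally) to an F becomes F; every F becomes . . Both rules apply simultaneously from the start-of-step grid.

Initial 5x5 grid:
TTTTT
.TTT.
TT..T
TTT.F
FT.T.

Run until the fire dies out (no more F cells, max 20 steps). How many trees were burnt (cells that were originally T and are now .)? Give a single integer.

Answer: 15

Derivation:
Step 1: +3 fires, +2 burnt (F count now 3)
Step 2: +2 fires, +3 burnt (F count now 2)
Step 3: +2 fires, +2 burnt (F count now 2)
Step 4: +1 fires, +2 burnt (F count now 1)
Step 5: +2 fires, +1 burnt (F count now 2)
Step 6: +3 fires, +2 burnt (F count now 3)
Step 7: +1 fires, +3 burnt (F count now 1)
Step 8: +1 fires, +1 burnt (F count now 1)
Step 9: +0 fires, +1 burnt (F count now 0)
Fire out after step 9
Initially T: 16, now '.': 24
Total burnt (originally-T cells now '.'): 15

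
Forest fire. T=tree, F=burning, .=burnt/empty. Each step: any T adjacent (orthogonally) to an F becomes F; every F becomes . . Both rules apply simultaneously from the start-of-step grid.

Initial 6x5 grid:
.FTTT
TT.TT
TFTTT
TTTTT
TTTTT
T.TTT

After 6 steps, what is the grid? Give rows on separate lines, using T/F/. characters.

Step 1: 5 trees catch fire, 2 burn out
  ..FTT
  TF.TT
  F.FTT
  TFTTT
  TTTTT
  T.TTT
Step 2: 6 trees catch fire, 5 burn out
  ...FT
  F..TT
  ...FT
  F.FTT
  TFTTT
  T.TTT
Step 3: 6 trees catch fire, 6 burn out
  ....F
  ...FT
  ....F
  ...FT
  F.FTT
  T.TTT
Step 4: 5 trees catch fire, 6 burn out
  .....
  ....F
  .....
  ....F
  ...FT
  F.FTT
Step 5: 2 trees catch fire, 5 burn out
  .....
  .....
  .....
  .....
  ....F
  ...FT
Step 6: 1 trees catch fire, 2 burn out
  .....
  .....
  .....
  .....
  .....
  ....F

.....
.....
.....
.....
.....
....F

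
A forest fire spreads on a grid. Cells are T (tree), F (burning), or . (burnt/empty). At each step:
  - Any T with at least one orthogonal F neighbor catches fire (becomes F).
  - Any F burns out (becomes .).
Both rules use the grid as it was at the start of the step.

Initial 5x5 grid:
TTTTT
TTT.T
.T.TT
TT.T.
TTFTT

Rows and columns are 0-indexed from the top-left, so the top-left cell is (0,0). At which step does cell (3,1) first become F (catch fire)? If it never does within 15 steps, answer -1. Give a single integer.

Step 1: cell (3,1)='T' (+2 fires, +1 burnt)
Step 2: cell (3,1)='F' (+4 fires, +2 burnt)
  -> target ignites at step 2
Step 3: cell (3,1)='.' (+3 fires, +4 burnt)
Step 4: cell (3,1)='.' (+2 fires, +3 burnt)
Step 5: cell (3,1)='.' (+4 fires, +2 burnt)
Step 6: cell (3,1)='.' (+3 fires, +4 burnt)
Step 7: cell (3,1)='.' (+1 fires, +3 burnt)
Step 8: cell (3,1)='.' (+0 fires, +1 burnt)
  fire out at step 8

2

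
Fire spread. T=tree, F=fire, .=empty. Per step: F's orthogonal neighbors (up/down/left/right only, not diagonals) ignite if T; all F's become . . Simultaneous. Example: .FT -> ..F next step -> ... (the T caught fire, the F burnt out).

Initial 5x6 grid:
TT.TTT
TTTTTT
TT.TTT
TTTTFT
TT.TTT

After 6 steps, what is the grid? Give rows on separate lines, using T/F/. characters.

Step 1: 4 trees catch fire, 1 burn out
  TT.TTT
  TTTTTT
  TT.TFT
  TTTF.F
  TT.TFT
Step 2: 6 trees catch fire, 4 burn out
  TT.TTT
  TTTTFT
  TT.F.F
  TTF...
  TT.F.F
Step 3: 4 trees catch fire, 6 burn out
  TT.TFT
  TTTF.F
  TT....
  TF....
  TT....
Step 4: 6 trees catch fire, 4 burn out
  TT.F.F
  TTF...
  TF....
  F.....
  TF....
Step 5: 3 trees catch fire, 6 burn out
  TT....
  TF....
  F.....
  ......
  F.....
Step 6: 2 trees catch fire, 3 burn out
  TF....
  F.....
  ......
  ......
  ......

TF....
F.....
......
......
......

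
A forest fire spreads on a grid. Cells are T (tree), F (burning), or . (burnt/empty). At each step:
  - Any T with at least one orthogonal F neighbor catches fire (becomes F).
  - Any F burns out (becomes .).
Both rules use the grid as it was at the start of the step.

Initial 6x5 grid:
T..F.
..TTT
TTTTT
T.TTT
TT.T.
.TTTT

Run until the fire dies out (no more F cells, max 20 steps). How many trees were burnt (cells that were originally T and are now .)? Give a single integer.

Step 1: +1 fires, +1 burnt (F count now 1)
Step 2: +3 fires, +1 burnt (F count now 3)
Step 3: +3 fires, +3 burnt (F count now 3)
Step 4: +4 fires, +3 burnt (F count now 4)
Step 5: +2 fires, +4 burnt (F count now 2)
Step 6: +3 fires, +2 burnt (F count now 3)
Step 7: +2 fires, +3 burnt (F count now 2)
Step 8: +1 fires, +2 burnt (F count now 1)
Step 9: +0 fires, +1 burnt (F count now 0)
Fire out after step 9
Initially T: 20, now '.': 29
Total burnt (originally-T cells now '.'): 19

Answer: 19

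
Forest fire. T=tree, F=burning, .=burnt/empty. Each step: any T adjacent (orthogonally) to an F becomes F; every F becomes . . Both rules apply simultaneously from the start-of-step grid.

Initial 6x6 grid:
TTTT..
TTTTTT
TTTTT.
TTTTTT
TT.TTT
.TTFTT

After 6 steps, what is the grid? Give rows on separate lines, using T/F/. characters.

Step 1: 3 trees catch fire, 1 burn out
  TTTT..
  TTTTTT
  TTTTT.
  TTTTTT
  TT.FTT
  .TF.FT
Step 2: 4 trees catch fire, 3 burn out
  TTTT..
  TTTTTT
  TTTTT.
  TTTFTT
  TT..FT
  .F...F
Step 3: 5 trees catch fire, 4 burn out
  TTTT..
  TTTTTT
  TTTFT.
  TTF.FT
  TF...F
  ......
Step 4: 6 trees catch fire, 5 burn out
  TTTT..
  TTTFTT
  TTF.F.
  TF...F
  F.....
  ......
Step 5: 5 trees catch fire, 6 burn out
  TTTF..
  TTF.FT
  TF....
  F.....
  ......
  ......
Step 6: 4 trees catch fire, 5 burn out
  TTF...
  TF...F
  F.....
  ......
  ......
  ......

TTF...
TF...F
F.....
......
......
......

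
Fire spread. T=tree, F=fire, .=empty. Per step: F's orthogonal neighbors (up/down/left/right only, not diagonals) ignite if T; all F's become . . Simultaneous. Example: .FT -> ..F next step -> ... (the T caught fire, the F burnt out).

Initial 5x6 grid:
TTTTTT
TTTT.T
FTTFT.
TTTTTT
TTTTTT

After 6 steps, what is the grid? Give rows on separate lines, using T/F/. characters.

Step 1: 7 trees catch fire, 2 burn out
  TTTTTT
  FTTF.T
  .FF.F.
  FTTFTT
  TTTTTT
Step 2: 9 trees catch fire, 7 burn out
  FTTFTT
  .FF..T
  ......
  .FF.FT
  FTTFTT
Step 3: 7 trees catch fire, 9 burn out
  .FF.FT
  .....T
  ......
  .....F
  .FF.FT
Step 4: 2 trees catch fire, 7 burn out
  .....F
  .....T
  ......
  ......
  .....F
Step 5: 1 trees catch fire, 2 burn out
  ......
  .....F
  ......
  ......
  ......
Step 6: 0 trees catch fire, 1 burn out
  ......
  ......
  ......
  ......
  ......

......
......
......
......
......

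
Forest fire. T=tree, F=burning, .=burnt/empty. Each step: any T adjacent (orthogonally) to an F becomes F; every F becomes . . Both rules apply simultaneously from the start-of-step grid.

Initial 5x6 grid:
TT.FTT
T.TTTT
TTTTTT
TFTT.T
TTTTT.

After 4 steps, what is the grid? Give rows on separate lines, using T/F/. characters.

Step 1: 6 trees catch fire, 2 burn out
  TT..FT
  T.TFTT
  TFTTTT
  F.FT.T
  TFTTT.
Step 2: 9 trees catch fire, 6 burn out
  TT...F
  T.F.FT
  F.FFTT
  ...F.T
  F.FTT.
Step 3: 4 trees catch fire, 9 burn out
  TT....
  F....F
  ....FT
  .....T
  ...FT.
Step 4: 3 trees catch fire, 4 burn out
  FT....
  ......
  .....F
  .....T
  ....F.

FT....
......
.....F
.....T
....F.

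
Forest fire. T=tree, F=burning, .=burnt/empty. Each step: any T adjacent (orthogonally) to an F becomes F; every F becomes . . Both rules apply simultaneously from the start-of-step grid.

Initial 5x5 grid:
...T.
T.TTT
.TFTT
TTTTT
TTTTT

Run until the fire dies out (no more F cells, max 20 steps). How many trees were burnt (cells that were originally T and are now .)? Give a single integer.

Step 1: +4 fires, +1 burnt (F count now 4)
Step 2: +5 fires, +4 burnt (F count now 5)
Step 3: +6 fires, +5 burnt (F count now 6)
Step 4: +2 fires, +6 burnt (F count now 2)
Step 5: +0 fires, +2 burnt (F count now 0)
Fire out after step 5
Initially T: 18, now '.': 24
Total burnt (originally-T cells now '.'): 17

Answer: 17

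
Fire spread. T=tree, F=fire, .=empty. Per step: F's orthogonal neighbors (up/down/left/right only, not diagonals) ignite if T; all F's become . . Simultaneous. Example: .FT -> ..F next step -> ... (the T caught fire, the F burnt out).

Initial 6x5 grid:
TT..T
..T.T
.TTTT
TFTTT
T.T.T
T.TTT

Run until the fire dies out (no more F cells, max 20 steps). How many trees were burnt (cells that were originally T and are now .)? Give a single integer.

Step 1: +3 fires, +1 burnt (F count now 3)
Step 2: +4 fires, +3 burnt (F count now 4)
Step 3: +5 fires, +4 burnt (F count now 5)
Step 4: +3 fires, +5 burnt (F count now 3)
Step 5: +2 fires, +3 burnt (F count now 2)
Step 6: +1 fires, +2 burnt (F count now 1)
Step 7: +0 fires, +1 burnt (F count now 0)
Fire out after step 7
Initially T: 20, now '.': 28
Total burnt (originally-T cells now '.'): 18

Answer: 18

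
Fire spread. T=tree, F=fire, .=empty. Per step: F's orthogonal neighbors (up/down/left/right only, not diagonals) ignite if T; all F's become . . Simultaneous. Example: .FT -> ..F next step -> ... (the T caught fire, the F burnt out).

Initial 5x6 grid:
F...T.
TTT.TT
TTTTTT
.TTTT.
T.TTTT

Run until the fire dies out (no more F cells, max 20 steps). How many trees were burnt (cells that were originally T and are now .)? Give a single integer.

Step 1: +1 fires, +1 burnt (F count now 1)
Step 2: +2 fires, +1 burnt (F count now 2)
Step 3: +2 fires, +2 burnt (F count now 2)
Step 4: +2 fires, +2 burnt (F count now 2)
Step 5: +2 fires, +2 burnt (F count now 2)
Step 6: +3 fires, +2 burnt (F count now 3)
Step 7: +4 fires, +3 burnt (F count now 4)
Step 8: +3 fires, +4 burnt (F count now 3)
Step 9: +1 fires, +3 burnt (F count now 1)
Step 10: +0 fires, +1 burnt (F count now 0)
Fire out after step 10
Initially T: 21, now '.': 29
Total burnt (originally-T cells now '.'): 20

Answer: 20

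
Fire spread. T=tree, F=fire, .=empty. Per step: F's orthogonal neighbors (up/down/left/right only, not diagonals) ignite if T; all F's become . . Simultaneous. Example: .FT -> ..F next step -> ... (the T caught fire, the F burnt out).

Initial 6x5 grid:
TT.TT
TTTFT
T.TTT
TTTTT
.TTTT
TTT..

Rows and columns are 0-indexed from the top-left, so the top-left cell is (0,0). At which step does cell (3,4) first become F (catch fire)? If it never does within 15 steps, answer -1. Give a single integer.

Step 1: cell (3,4)='T' (+4 fires, +1 burnt)
Step 2: cell (3,4)='T' (+5 fires, +4 burnt)
Step 3: cell (3,4)='F' (+5 fires, +5 burnt)
  -> target ignites at step 3
Step 4: cell (3,4)='.' (+5 fires, +5 burnt)
Step 5: cell (3,4)='.' (+3 fires, +5 burnt)
Step 6: cell (3,4)='.' (+1 fires, +3 burnt)
Step 7: cell (3,4)='.' (+1 fires, +1 burnt)
Step 8: cell (3,4)='.' (+0 fires, +1 burnt)
  fire out at step 8

3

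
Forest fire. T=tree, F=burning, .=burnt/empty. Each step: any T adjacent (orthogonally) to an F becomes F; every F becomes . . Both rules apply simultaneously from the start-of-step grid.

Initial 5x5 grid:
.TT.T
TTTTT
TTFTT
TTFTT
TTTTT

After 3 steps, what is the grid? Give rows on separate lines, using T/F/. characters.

Step 1: 6 trees catch fire, 2 burn out
  .TT.T
  TTFTT
  TF.FT
  TF.FT
  TTFTT
Step 2: 9 trees catch fire, 6 burn out
  .TF.T
  TF.FT
  F...F
  F...F
  TF.FT
Step 3: 5 trees catch fire, 9 burn out
  .F..T
  F...F
  .....
  .....
  F...F

.F..T
F...F
.....
.....
F...F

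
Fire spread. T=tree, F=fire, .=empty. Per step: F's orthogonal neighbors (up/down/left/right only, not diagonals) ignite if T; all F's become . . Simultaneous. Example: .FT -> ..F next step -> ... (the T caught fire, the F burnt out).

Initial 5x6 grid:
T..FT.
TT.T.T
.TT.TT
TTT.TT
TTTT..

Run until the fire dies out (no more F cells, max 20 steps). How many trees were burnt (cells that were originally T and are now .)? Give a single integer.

Answer: 2

Derivation:
Step 1: +2 fires, +1 burnt (F count now 2)
Step 2: +0 fires, +2 burnt (F count now 0)
Fire out after step 2
Initially T: 19, now '.': 13
Total burnt (originally-T cells now '.'): 2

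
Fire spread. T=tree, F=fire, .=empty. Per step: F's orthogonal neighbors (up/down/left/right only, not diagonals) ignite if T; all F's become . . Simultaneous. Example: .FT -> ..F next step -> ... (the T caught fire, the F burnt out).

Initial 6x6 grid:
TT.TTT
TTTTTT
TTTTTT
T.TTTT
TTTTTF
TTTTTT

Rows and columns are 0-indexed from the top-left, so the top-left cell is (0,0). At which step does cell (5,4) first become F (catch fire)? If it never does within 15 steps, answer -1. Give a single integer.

Step 1: cell (5,4)='T' (+3 fires, +1 burnt)
Step 2: cell (5,4)='F' (+4 fires, +3 burnt)
  -> target ignites at step 2
Step 3: cell (5,4)='.' (+5 fires, +4 burnt)
Step 4: cell (5,4)='.' (+6 fires, +5 burnt)
Step 5: cell (5,4)='.' (+5 fires, +6 burnt)
Step 6: cell (5,4)='.' (+5 fires, +5 burnt)
Step 7: cell (5,4)='.' (+2 fires, +5 burnt)
Step 8: cell (5,4)='.' (+2 fires, +2 burnt)
Step 9: cell (5,4)='.' (+1 fires, +2 burnt)
Step 10: cell (5,4)='.' (+0 fires, +1 burnt)
  fire out at step 10

2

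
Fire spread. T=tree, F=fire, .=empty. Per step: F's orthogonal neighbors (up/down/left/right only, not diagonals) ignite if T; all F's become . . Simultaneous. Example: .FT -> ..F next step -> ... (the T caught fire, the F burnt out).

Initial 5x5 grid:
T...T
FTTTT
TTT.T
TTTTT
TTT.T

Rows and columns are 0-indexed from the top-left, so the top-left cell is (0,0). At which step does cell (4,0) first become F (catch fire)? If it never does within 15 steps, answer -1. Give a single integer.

Step 1: cell (4,0)='T' (+3 fires, +1 burnt)
Step 2: cell (4,0)='T' (+3 fires, +3 burnt)
Step 3: cell (4,0)='F' (+4 fires, +3 burnt)
  -> target ignites at step 3
Step 4: cell (4,0)='.' (+3 fires, +4 burnt)
Step 5: cell (4,0)='.' (+4 fires, +3 burnt)
Step 6: cell (4,0)='.' (+1 fires, +4 burnt)
Step 7: cell (4,0)='.' (+1 fires, +1 burnt)
Step 8: cell (4,0)='.' (+0 fires, +1 burnt)
  fire out at step 8

3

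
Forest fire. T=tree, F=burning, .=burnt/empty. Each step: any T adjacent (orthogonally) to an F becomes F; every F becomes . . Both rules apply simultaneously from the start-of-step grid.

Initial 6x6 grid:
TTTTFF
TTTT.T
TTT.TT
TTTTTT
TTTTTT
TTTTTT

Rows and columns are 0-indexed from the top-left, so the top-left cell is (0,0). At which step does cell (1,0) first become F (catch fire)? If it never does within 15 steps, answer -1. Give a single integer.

Step 1: cell (1,0)='T' (+2 fires, +2 burnt)
Step 2: cell (1,0)='T' (+3 fires, +2 burnt)
Step 3: cell (1,0)='T' (+4 fires, +3 burnt)
Step 4: cell (1,0)='T' (+5 fires, +4 burnt)
Step 5: cell (1,0)='F' (+6 fires, +5 burnt)
  -> target ignites at step 5
Step 6: cell (1,0)='.' (+5 fires, +6 burnt)
Step 7: cell (1,0)='.' (+4 fires, +5 burnt)
Step 8: cell (1,0)='.' (+2 fires, +4 burnt)
Step 9: cell (1,0)='.' (+1 fires, +2 burnt)
Step 10: cell (1,0)='.' (+0 fires, +1 burnt)
  fire out at step 10

5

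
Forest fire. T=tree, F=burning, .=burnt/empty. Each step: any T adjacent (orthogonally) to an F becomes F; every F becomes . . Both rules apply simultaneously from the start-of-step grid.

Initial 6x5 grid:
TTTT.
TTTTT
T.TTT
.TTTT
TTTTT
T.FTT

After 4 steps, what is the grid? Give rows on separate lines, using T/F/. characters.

Step 1: 2 trees catch fire, 1 burn out
  TTTT.
  TTTTT
  T.TTT
  .TTTT
  TTFTT
  T..FT
Step 2: 4 trees catch fire, 2 burn out
  TTTT.
  TTTTT
  T.TTT
  .TFTT
  TF.FT
  T...F
Step 3: 5 trees catch fire, 4 burn out
  TTTT.
  TTTTT
  T.FTT
  .F.FT
  F...F
  T....
Step 4: 4 trees catch fire, 5 burn out
  TTTT.
  TTFTT
  T..FT
  ....F
  .....
  F....

TTTT.
TTFTT
T..FT
....F
.....
F....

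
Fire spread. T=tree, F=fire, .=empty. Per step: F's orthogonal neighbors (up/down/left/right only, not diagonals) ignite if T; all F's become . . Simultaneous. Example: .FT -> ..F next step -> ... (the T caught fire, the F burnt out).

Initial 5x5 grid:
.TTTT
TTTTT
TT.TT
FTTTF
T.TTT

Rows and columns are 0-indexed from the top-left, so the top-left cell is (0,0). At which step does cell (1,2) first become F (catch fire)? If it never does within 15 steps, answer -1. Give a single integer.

Step 1: cell (1,2)='T' (+6 fires, +2 burnt)
Step 2: cell (1,2)='T' (+6 fires, +6 burnt)
Step 3: cell (1,2)='T' (+4 fires, +6 burnt)
Step 4: cell (1,2)='F' (+3 fires, +4 burnt)
  -> target ignites at step 4
Step 5: cell (1,2)='.' (+1 fires, +3 burnt)
Step 6: cell (1,2)='.' (+0 fires, +1 burnt)
  fire out at step 6

4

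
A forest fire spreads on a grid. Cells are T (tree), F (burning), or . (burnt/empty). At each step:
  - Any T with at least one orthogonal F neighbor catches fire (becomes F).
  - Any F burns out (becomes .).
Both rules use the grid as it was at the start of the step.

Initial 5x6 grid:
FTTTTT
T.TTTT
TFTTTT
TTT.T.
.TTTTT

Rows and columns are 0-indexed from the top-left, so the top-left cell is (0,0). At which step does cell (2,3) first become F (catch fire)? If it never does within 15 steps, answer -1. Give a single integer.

Step 1: cell (2,3)='T' (+5 fires, +2 burnt)
Step 2: cell (2,3)='F' (+6 fires, +5 burnt)
  -> target ignites at step 2
Step 3: cell (2,3)='.' (+4 fires, +6 burnt)
Step 4: cell (2,3)='.' (+5 fires, +4 burnt)
Step 5: cell (2,3)='.' (+3 fires, +5 burnt)
Step 6: cell (2,3)='.' (+1 fires, +3 burnt)
Step 7: cell (2,3)='.' (+0 fires, +1 burnt)
  fire out at step 7

2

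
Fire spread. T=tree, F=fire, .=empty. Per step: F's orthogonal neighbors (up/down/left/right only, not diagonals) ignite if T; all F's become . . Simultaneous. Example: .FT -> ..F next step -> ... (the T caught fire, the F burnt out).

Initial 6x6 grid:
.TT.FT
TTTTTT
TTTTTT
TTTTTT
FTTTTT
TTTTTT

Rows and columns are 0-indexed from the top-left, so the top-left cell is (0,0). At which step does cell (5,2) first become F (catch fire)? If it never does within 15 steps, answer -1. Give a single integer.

Step 1: cell (5,2)='T' (+5 fires, +2 burnt)
Step 2: cell (5,2)='T' (+7 fires, +5 burnt)
Step 3: cell (5,2)='F' (+9 fires, +7 burnt)
  -> target ignites at step 3
Step 4: cell (5,2)='.' (+7 fires, +9 burnt)
Step 5: cell (5,2)='.' (+3 fires, +7 burnt)
Step 6: cell (5,2)='.' (+1 fires, +3 burnt)
Step 7: cell (5,2)='.' (+0 fires, +1 burnt)
  fire out at step 7

3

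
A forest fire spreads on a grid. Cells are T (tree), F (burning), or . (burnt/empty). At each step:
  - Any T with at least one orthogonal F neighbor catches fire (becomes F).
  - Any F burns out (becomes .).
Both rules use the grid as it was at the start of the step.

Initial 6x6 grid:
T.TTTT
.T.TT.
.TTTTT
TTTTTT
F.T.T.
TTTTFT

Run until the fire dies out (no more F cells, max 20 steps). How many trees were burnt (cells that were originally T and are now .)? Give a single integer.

Answer: 25

Derivation:
Step 1: +5 fires, +2 burnt (F count now 5)
Step 2: +4 fires, +5 burnt (F count now 4)
Step 3: +6 fires, +4 burnt (F count now 6)
Step 4: +5 fires, +6 burnt (F count now 5)
Step 5: +2 fires, +5 burnt (F count now 2)
Step 6: +2 fires, +2 burnt (F count now 2)
Step 7: +1 fires, +2 burnt (F count now 1)
Step 8: +0 fires, +1 burnt (F count now 0)
Fire out after step 8
Initially T: 26, now '.': 35
Total burnt (originally-T cells now '.'): 25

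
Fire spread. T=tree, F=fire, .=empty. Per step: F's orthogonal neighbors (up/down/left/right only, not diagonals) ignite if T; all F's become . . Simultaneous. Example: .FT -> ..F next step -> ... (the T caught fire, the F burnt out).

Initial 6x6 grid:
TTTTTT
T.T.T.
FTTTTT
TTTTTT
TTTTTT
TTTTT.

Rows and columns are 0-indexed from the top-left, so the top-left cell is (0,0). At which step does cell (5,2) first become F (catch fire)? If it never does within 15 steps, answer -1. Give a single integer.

Step 1: cell (5,2)='T' (+3 fires, +1 burnt)
Step 2: cell (5,2)='T' (+4 fires, +3 burnt)
Step 3: cell (5,2)='T' (+6 fires, +4 burnt)
Step 4: cell (5,2)='T' (+5 fires, +6 burnt)
Step 5: cell (5,2)='F' (+6 fires, +5 burnt)
  -> target ignites at step 5
Step 6: cell (5,2)='.' (+4 fires, +6 burnt)
Step 7: cell (5,2)='.' (+3 fires, +4 burnt)
Step 8: cell (5,2)='.' (+0 fires, +3 burnt)
  fire out at step 8

5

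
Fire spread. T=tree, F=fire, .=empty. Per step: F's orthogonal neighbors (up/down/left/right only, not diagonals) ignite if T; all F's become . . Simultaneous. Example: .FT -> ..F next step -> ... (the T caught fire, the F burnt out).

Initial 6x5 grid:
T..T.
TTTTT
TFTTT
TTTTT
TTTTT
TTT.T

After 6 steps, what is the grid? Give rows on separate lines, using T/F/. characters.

Step 1: 4 trees catch fire, 1 burn out
  T..T.
  TFTTT
  F.FTT
  TFTTT
  TTTTT
  TTT.T
Step 2: 6 trees catch fire, 4 burn out
  T..T.
  F.FTT
  ...FT
  F.FTT
  TFTTT
  TTT.T
Step 3: 7 trees catch fire, 6 burn out
  F..T.
  ...FT
  ....F
  ...FT
  F.FTT
  TFT.T
Step 4: 6 trees catch fire, 7 burn out
  ...F.
  ....F
  .....
  ....F
  ...FT
  F.F.T
Step 5: 1 trees catch fire, 6 burn out
  .....
  .....
  .....
  .....
  ....F
  ....T
Step 6: 1 trees catch fire, 1 burn out
  .....
  .....
  .....
  .....
  .....
  ....F

.....
.....
.....
.....
.....
....F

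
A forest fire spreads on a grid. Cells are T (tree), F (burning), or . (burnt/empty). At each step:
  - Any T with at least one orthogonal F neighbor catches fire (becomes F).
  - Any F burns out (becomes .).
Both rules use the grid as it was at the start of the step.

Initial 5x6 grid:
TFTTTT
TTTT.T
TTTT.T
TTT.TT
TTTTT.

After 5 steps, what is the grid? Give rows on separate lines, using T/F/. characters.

Step 1: 3 trees catch fire, 1 burn out
  F.FTTT
  TFTT.T
  TTTT.T
  TTT.TT
  TTTTT.
Step 2: 4 trees catch fire, 3 burn out
  ...FTT
  F.FT.T
  TFTT.T
  TTT.TT
  TTTTT.
Step 3: 5 trees catch fire, 4 burn out
  ....FT
  ...F.T
  F.FT.T
  TFT.TT
  TTTTT.
Step 4: 5 trees catch fire, 5 burn out
  .....F
  .....T
  ...F.T
  F.F.TT
  TFTTT.
Step 5: 3 trees catch fire, 5 burn out
  ......
  .....F
  .....T
  ....TT
  F.FTT.

......
.....F
.....T
....TT
F.FTT.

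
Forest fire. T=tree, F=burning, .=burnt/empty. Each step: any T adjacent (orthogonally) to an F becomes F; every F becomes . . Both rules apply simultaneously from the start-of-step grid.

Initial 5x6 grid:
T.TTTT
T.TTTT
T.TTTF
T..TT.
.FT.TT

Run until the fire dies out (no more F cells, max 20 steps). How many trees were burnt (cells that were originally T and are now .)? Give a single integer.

Step 1: +3 fires, +2 burnt (F count now 3)
Step 2: +4 fires, +3 burnt (F count now 4)
Step 3: +5 fires, +4 burnt (F count now 5)
Step 4: +3 fires, +5 burnt (F count now 3)
Step 5: +1 fires, +3 burnt (F count now 1)
Step 6: +0 fires, +1 burnt (F count now 0)
Fire out after step 6
Initially T: 20, now '.': 26
Total burnt (originally-T cells now '.'): 16

Answer: 16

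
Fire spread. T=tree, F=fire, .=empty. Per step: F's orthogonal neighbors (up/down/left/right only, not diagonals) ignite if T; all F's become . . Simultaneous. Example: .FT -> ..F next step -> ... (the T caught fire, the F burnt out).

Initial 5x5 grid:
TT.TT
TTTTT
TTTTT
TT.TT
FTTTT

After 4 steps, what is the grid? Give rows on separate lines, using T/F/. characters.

Step 1: 2 trees catch fire, 1 burn out
  TT.TT
  TTTTT
  TTTTT
  FT.TT
  .FTTT
Step 2: 3 trees catch fire, 2 burn out
  TT.TT
  TTTTT
  FTTTT
  .F.TT
  ..FTT
Step 3: 3 trees catch fire, 3 burn out
  TT.TT
  FTTTT
  .FTTT
  ...TT
  ...FT
Step 4: 5 trees catch fire, 3 burn out
  FT.TT
  .FTTT
  ..FTT
  ...FT
  ....F

FT.TT
.FTTT
..FTT
...FT
....F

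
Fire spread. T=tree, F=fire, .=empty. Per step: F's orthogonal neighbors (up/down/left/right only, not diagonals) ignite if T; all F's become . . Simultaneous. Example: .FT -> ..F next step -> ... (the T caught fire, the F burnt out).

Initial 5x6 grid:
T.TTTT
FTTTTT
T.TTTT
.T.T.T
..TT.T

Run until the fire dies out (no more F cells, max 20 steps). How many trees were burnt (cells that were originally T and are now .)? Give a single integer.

Answer: 20

Derivation:
Step 1: +3 fires, +1 burnt (F count now 3)
Step 2: +1 fires, +3 burnt (F count now 1)
Step 3: +3 fires, +1 burnt (F count now 3)
Step 4: +3 fires, +3 burnt (F count now 3)
Step 5: +4 fires, +3 burnt (F count now 4)
Step 6: +3 fires, +4 burnt (F count now 3)
Step 7: +2 fires, +3 burnt (F count now 2)
Step 8: +1 fires, +2 burnt (F count now 1)
Step 9: +0 fires, +1 burnt (F count now 0)
Fire out after step 9
Initially T: 21, now '.': 29
Total burnt (originally-T cells now '.'): 20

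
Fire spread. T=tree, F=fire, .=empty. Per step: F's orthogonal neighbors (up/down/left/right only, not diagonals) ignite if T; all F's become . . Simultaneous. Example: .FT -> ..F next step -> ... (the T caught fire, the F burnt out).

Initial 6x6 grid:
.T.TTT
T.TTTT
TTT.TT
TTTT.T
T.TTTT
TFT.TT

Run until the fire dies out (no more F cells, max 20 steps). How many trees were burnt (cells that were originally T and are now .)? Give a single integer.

Answer: 27

Derivation:
Step 1: +2 fires, +1 burnt (F count now 2)
Step 2: +2 fires, +2 burnt (F count now 2)
Step 3: +3 fires, +2 burnt (F count now 3)
Step 4: +5 fires, +3 burnt (F count now 5)
Step 5: +5 fires, +5 burnt (F count now 5)
Step 6: +3 fires, +5 burnt (F count now 3)
Step 7: +3 fires, +3 burnt (F count now 3)
Step 8: +3 fires, +3 burnt (F count now 3)
Step 9: +1 fires, +3 burnt (F count now 1)
Step 10: +0 fires, +1 burnt (F count now 0)
Fire out after step 10
Initially T: 28, now '.': 35
Total burnt (originally-T cells now '.'): 27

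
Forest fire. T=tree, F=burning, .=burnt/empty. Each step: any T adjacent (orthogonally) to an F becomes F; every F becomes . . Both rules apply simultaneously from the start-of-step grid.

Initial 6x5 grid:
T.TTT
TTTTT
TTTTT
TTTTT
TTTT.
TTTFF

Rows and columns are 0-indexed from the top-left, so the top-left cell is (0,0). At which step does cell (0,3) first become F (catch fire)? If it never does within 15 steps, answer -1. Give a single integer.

Step 1: cell (0,3)='T' (+2 fires, +2 burnt)
Step 2: cell (0,3)='T' (+3 fires, +2 burnt)
Step 3: cell (0,3)='T' (+5 fires, +3 burnt)
Step 4: cell (0,3)='T' (+5 fires, +5 burnt)
Step 5: cell (0,3)='F' (+5 fires, +5 burnt)
  -> target ignites at step 5
Step 6: cell (0,3)='.' (+4 fires, +5 burnt)
Step 7: cell (0,3)='.' (+1 fires, +4 burnt)
Step 8: cell (0,3)='.' (+1 fires, +1 burnt)
Step 9: cell (0,3)='.' (+0 fires, +1 burnt)
  fire out at step 9

5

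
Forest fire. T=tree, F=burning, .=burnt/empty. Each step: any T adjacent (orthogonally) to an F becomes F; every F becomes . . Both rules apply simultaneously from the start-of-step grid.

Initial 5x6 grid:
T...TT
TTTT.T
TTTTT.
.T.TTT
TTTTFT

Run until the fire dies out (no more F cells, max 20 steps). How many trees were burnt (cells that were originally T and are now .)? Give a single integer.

Answer: 19

Derivation:
Step 1: +3 fires, +1 burnt (F count now 3)
Step 2: +4 fires, +3 burnt (F count now 4)
Step 3: +2 fires, +4 burnt (F count now 2)
Step 4: +4 fires, +2 burnt (F count now 4)
Step 5: +2 fires, +4 burnt (F count now 2)
Step 6: +2 fires, +2 burnt (F count now 2)
Step 7: +1 fires, +2 burnt (F count now 1)
Step 8: +1 fires, +1 burnt (F count now 1)
Step 9: +0 fires, +1 burnt (F count now 0)
Fire out after step 9
Initially T: 22, now '.': 27
Total burnt (originally-T cells now '.'): 19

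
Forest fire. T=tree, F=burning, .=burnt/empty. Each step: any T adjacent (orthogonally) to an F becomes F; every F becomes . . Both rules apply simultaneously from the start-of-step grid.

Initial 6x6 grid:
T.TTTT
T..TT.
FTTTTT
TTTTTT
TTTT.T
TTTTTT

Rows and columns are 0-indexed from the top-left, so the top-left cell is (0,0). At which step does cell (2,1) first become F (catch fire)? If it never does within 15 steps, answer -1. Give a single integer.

Step 1: cell (2,1)='F' (+3 fires, +1 burnt)
  -> target ignites at step 1
Step 2: cell (2,1)='.' (+4 fires, +3 burnt)
Step 3: cell (2,1)='.' (+4 fires, +4 burnt)
Step 4: cell (2,1)='.' (+5 fires, +4 burnt)
Step 5: cell (2,1)='.' (+6 fires, +5 burnt)
Step 6: cell (2,1)='.' (+4 fires, +6 burnt)
Step 7: cell (2,1)='.' (+3 fires, +4 burnt)
Step 8: cell (2,1)='.' (+1 fires, +3 burnt)
Step 9: cell (2,1)='.' (+0 fires, +1 burnt)
  fire out at step 9

1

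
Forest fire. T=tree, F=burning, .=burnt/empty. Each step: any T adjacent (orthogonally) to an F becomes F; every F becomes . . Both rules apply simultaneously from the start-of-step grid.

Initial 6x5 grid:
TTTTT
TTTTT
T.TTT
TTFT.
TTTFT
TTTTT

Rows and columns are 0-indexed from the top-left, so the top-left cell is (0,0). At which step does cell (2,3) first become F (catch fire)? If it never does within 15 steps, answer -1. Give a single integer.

Step 1: cell (2,3)='T' (+6 fires, +2 burnt)
Step 2: cell (2,3)='F' (+6 fires, +6 burnt)
  -> target ignites at step 2
Step 3: cell (2,3)='.' (+7 fires, +6 burnt)
Step 4: cell (2,3)='.' (+5 fires, +7 burnt)
Step 5: cell (2,3)='.' (+2 fires, +5 burnt)
Step 6: cell (2,3)='.' (+0 fires, +2 burnt)
  fire out at step 6

2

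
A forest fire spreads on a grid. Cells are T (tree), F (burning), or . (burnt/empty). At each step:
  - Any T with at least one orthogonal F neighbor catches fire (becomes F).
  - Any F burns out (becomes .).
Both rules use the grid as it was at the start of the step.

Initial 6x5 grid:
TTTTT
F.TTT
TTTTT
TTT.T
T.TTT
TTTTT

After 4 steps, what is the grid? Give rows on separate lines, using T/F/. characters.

Step 1: 2 trees catch fire, 1 burn out
  FTTTT
  ..TTT
  FTTTT
  TTT.T
  T.TTT
  TTTTT
Step 2: 3 trees catch fire, 2 burn out
  .FTTT
  ..TTT
  .FTTT
  FTT.T
  T.TTT
  TTTTT
Step 3: 4 trees catch fire, 3 burn out
  ..FTT
  ..TTT
  ..FTT
  .FT.T
  F.TTT
  TTTTT
Step 4: 5 trees catch fire, 4 burn out
  ...FT
  ..FTT
  ...FT
  ..F.T
  ..TTT
  FTTTT

...FT
..FTT
...FT
..F.T
..TTT
FTTTT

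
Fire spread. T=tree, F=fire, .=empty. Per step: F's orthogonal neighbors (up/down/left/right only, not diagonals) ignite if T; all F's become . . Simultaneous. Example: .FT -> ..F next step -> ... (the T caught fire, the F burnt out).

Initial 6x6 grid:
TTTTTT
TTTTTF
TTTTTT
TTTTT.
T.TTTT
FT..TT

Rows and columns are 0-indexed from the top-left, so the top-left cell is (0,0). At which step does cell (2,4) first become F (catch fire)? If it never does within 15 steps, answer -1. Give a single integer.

Step 1: cell (2,4)='T' (+5 fires, +2 burnt)
Step 2: cell (2,4)='F' (+4 fires, +5 burnt)
  -> target ignites at step 2
Step 3: cell (2,4)='.' (+6 fires, +4 burnt)
Step 4: cell (2,4)='.' (+8 fires, +6 burnt)
Step 5: cell (2,4)='.' (+6 fires, +8 burnt)
Step 6: cell (2,4)='.' (+1 fires, +6 burnt)
Step 7: cell (2,4)='.' (+0 fires, +1 burnt)
  fire out at step 7

2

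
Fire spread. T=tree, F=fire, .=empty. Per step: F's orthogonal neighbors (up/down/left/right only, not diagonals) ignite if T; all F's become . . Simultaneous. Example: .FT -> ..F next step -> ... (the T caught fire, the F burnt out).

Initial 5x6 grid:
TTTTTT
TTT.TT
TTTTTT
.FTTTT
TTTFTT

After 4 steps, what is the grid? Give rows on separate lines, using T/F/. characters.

Step 1: 6 trees catch fire, 2 burn out
  TTTTTT
  TTT.TT
  TFTTTT
  ..FFTT
  TFF.FT
Step 2: 7 trees catch fire, 6 burn out
  TTTTTT
  TFT.TT
  F.FFTT
  ....FT
  F....F
Step 3: 5 trees catch fire, 7 burn out
  TFTTTT
  F.F.TT
  ....FT
  .....F
  ......
Step 4: 4 trees catch fire, 5 burn out
  F.FTTT
  ....FT
  .....F
  ......
  ......

F.FTTT
....FT
.....F
......
......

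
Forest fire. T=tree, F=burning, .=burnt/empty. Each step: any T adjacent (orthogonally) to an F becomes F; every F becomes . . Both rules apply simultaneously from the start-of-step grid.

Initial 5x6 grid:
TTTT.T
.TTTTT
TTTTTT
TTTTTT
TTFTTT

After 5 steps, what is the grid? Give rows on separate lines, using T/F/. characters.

Step 1: 3 trees catch fire, 1 burn out
  TTTT.T
  .TTTTT
  TTTTTT
  TTFTTT
  TF.FTT
Step 2: 5 trees catch fire, 3 burn out
  TTTT.T
  .TTTTT
  TTFTTT
  TF.FTT
  F...FT
Step 3: 6 trees catch fire, 5 burn out
  TTTT.T
  .TFTTT
  TF.FTT
  F...FT
  .....F
Step 4: 6 trees catch fire, 6 burn out
  TTFT.T
  .F.FTT
  F...FT
  .....F
  ......
Step 5: 4 trees catch fire, 6 burn out
  TF.F.T
  ....FT
  .....F
  ......
  ......

TF.F.T
....FT
.....F
......
......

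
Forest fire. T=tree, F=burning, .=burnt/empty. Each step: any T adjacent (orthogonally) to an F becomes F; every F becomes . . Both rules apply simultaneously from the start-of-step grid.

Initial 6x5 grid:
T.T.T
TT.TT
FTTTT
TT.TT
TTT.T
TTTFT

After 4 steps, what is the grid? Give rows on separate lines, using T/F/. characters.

Step 1: 5 trees catch fire, 2 burn out
  T.T.T
  FT.TT
  .FTTT
  FT.TT
  TTT.T
  TTF.F
Step 2: 8 trees catch fire, 5 burn out
  F.T.T
  .F.TT
  ..FTT
  .F.TT
  FTF.F
  TF...
Step 3: 4 trees catch fire, 8 burn out
  ..T.T
  ...TT
  ...FT
  ...TF
  .F...
  F....
Step 4: 3 trees catch fire, 4 burn out
  ..T.T
  ...FT
  ....F
  ...F.
  .....
  .....

..T.T
...FT
....F
...F.
.....
.....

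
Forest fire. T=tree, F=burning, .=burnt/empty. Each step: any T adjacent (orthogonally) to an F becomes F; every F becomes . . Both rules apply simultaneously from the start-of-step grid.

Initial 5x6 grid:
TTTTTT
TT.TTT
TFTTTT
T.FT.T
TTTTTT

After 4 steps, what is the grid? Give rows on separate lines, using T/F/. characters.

Step 1: 5 trees catch fire, 2 burn out
  TTTTTT
  TF.TTT
  F.FTTT
  T..F.T
  TTFTTT
Step 2: 6 trees catch fire, 5 burn out
  TFTTTT
  F..TTT
  ...FTT
  F....T
  TF.FTT
Step 3: 6 trees catch fire, 6 burn out
  F.FTTT
  ...FTT
  ....FT
  .....T
  F...FT
Step 4: 4 trees catch fire, 6 burn out
  ...FTT
  ....FT
  .....F
  .....T
  .....F

...FTT
....FT
.....F
.....T
.....F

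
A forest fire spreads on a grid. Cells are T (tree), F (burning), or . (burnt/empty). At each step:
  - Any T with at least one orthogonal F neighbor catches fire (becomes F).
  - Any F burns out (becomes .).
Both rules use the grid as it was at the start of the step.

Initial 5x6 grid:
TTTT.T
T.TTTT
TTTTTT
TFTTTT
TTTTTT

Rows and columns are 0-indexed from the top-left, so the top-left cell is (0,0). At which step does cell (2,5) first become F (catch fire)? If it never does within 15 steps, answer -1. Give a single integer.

Step 1: cell (2,5)='T' (+4 fires, +1 burnt)
Step 2: cell (2,5)='T' (+5 fires, +4 burnt)
Step 3: cell (2,5)='T' (+5 fires, +5 burnt)
Step 4: cell (2,5)='T' (+6 fires, +5 burnt)
Step 5: cell (2,5)='F' (+5 fires, +6 burnt)
  -> target ignites at step 5
Step 6: cell (2,5)='.' (+1 fires, +5 burnt)
Step 7: cell (2,5)='.' (+1 fires, +1 burnt)
Step 8: cell (2,5)='.' (+0 fires, +1 burnt)
  fire out at step 8

5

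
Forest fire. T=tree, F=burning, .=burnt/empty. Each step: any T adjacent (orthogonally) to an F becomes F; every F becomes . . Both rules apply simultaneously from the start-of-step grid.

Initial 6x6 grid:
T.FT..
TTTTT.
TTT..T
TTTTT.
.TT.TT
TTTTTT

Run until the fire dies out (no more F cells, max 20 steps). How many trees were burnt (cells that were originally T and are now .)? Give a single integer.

Answer: 25

Derivation:
Step 1: +2 fires, +1 burnt (F count now 2)
Step 2: +3 fires, +2 burnt (F count now 3)
Step 3: +4 fires, +3 burnt (F count now 4)
Step 4: +5 fires, +4 burnt (F count now 5)
Step 5: +4 fires, +5 burnt (F count now 4)
Step 6: +3 fires, +4 burnt (F count now 3)
Step 7: +3 fires, +3 burnt (F count now 3)
Step 8: +1 fires, +3 burnt (F count now 1)
Step 9: +0 fires, +1 burnt (F count now 0)
Fire out after step 9
Initially T: 26, now '.': 35
Total burnt (originally-T cells now '.'): 25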